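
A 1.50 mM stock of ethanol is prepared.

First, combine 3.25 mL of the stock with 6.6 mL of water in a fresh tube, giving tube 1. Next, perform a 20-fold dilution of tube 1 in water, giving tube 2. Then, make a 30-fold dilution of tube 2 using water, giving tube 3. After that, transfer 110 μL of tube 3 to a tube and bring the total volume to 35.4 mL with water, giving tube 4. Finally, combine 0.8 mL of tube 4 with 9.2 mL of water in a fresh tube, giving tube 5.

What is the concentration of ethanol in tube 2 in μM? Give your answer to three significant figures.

24.7 μM

Step 1: 3.25 mL + 6.6 mL = 9.85 mL total → factor 9.85/3.25 = 3.0308
Step 2: 20-fold → factor 20
Dilution factor through tube 2 = 3.0308 × 20 = 60.615
[tube 2] = 1.50 mM / 60.615 = 0.02475 mM = 24.7 μM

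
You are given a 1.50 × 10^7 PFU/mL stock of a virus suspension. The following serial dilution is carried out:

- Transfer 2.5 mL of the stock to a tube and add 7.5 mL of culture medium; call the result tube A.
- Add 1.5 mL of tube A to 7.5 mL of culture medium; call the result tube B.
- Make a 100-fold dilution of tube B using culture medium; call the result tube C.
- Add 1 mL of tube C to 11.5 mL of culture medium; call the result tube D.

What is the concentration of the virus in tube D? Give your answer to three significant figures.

Step 1: 2.5 mL + 7.5 mL = 10 mL total → factor 10/2.5 = 4
Step 2: 1.5 mL + 7.5 mL = 9 mL total → factor 9/1.5 = 6
Step 3: 100-fold → factor 100
Step 4: 1 mL + 11.5 mL = 12.5 mL total → factor 12.5/1 = 12.5
Overall dilution factor = 4 × 6 × 100 × 12.5 = 30000
Final = 1.50 × 10^7 PFU/mL / 30000 = 500 PFU/mL

500 PFU/mL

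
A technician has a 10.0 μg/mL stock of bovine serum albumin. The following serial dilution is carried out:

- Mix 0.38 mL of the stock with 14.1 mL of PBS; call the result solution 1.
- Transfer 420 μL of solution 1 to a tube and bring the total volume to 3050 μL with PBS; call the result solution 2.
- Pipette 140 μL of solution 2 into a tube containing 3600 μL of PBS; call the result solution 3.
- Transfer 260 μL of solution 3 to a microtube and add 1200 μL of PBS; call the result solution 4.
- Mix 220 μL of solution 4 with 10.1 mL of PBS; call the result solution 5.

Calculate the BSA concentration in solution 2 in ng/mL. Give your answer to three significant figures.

Step 1: 0.38 mL + 14.1 mL = 14.48 mL total → factor 14.48/0.38 = 38.105
Step 2: 420 μL brought to 3050 μL → factor 3050/420 = 7.2619
Dilution factor through solution 2 = 38.105 × 7.2619 = 276.72
[solution 2] = 10.0 μg/mL / 276.72 = 0.03614 μg/mL = 36.1 ng/mL

36.1 ng/mL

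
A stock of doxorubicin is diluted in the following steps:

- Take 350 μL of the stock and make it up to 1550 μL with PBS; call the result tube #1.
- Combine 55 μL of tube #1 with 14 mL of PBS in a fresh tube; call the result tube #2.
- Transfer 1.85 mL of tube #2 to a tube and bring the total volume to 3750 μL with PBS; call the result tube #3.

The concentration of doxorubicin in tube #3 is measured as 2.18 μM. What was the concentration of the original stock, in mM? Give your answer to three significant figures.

Step 1: 350 μL brought to 1550 μL → factor 1550/350 = 4.4286
Step 2: 55 μL + 14 mL = 14055 μL total → factor 14055/55 = 255.55
Step 3: 1.85 mL brought to 3750 μL → factor 3.75/1.85 = 2.027
Overall dilution factor = 4.4286 × 255.55 × 2.027 = 2294
Stock = 2.18 μM × 2294 = 5001 μM = 5.00 mM

5.00 mM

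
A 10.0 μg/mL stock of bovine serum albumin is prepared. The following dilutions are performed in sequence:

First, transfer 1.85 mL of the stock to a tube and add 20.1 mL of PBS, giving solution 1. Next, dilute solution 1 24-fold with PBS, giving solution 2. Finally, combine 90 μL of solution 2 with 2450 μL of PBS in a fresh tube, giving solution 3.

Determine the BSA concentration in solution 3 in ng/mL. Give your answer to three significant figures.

Step 1: 1.85 mL + 20.1 mL = 21.95 mL total → factor 21.95/1.85 = 11.865
Step 2: 24-fold → factor 24
Step 3: 90 μL + 2450 μL = 2540 μL total → factor 2540/90 = 28.222
Overall dilution factor = 11.865 × 24 × 28.222 = 8036.5
Final = 10.0 μg/mL / 8036.5 = 0.001244 μg/mL = 1.24 ng/mL

1.24 ng/mL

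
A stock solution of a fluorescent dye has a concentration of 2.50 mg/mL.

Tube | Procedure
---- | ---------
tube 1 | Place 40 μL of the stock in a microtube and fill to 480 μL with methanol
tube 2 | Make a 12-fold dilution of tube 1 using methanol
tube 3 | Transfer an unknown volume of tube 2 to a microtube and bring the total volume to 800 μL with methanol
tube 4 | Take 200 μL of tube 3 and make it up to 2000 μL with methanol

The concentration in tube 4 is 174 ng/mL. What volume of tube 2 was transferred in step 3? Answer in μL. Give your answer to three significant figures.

80.2 μL

Step 1: 40 μL brought to 480 μL → factor 480/40 = 12
Step 2: 12-fold → factor 12
Step 3: v brought to 800 μL → factor = 800 μL/v
Step 4: 200 μL brought to 2000 μL → factor 2000/200 = 10
Product of known-step factors = 1440
Overall factor = 2.50 mg/mL / (174 ng/mL) = 14368
Step-3 factor = 14368 / 1440 = 9.9777
v = 800 μL / 9.9777 = 80.2 μL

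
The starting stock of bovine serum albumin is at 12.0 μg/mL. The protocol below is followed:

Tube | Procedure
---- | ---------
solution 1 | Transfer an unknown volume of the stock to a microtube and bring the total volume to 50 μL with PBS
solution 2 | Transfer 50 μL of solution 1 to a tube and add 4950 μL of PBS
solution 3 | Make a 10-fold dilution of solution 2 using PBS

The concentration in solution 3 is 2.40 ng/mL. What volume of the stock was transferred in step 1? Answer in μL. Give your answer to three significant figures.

10.0 μL

Step 1: v brought to 50 μL → factor = 50 μL/v
Step 2: 50 μL + 4950 μL = 5000 μL total → factor 5000/50 = 100
Step 3: 10-fold → factor 10
Product of known-step factors = 1000
Overall factor = 12.0 μg/mL / (2.40 ng/mL) = 5000
Step-1 factor = 5000 / 1000 = 5
v = 50 μL / 5 = 10.0 μL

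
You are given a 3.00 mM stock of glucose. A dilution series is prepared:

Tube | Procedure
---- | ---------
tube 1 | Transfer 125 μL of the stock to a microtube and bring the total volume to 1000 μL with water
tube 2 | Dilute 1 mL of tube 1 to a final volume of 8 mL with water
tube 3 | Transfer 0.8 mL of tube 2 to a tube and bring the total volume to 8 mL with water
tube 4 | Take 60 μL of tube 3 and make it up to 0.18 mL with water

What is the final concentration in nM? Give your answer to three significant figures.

Step 1: 125 μL brought to 1000 μL → factor 1000/125 = 8
Step 2: 1 mL brought to 8 mL → factor 8/1 = 8
Step 3: 0.8 mL brought to 8 mL → factor 8/0.8 = 10
Step 4: 60 μL brought to 0.18 mL → factor 180/60 = 3
Overall dilution factor = 8 × 8 × 10 × 3 = 1920
Final = 3.00 mM / 1920 = 0.001563 mM = 1.56 × 10^3 nM

1.56 × 10^3 nM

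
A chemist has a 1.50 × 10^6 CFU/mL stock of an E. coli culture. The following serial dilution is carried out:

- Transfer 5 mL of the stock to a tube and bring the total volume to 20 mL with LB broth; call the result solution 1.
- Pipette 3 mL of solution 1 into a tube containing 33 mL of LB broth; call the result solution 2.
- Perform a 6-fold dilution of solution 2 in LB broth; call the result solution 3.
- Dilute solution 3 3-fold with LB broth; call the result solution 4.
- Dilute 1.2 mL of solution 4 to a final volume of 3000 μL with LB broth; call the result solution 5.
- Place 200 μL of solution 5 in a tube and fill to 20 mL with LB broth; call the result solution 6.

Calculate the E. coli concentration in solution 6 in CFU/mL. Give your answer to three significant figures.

6.94 CFU/mL

Step 1: 5 mL brought to 20 mL → factor 20/5 = 4
Step 2: 3 mL + 33 mL = 36 mL total → factor 36/3 = 12
Step 3: 6-fold → factor 6
Step 4: 3-fold → factor 3
Step 5: 1.2 mL brought to 3000 μL → factor 3/1.2 = 2.5
Step 6: 200 μL brought to 20 mL → factor 20000/200 = 100
Dilution factor through solution 6 = 4 × 12 × 6 × 3 × 2.5 × 100 = 2.16 × 10^5
[solution 6] = 1.50 × 10^6 CFU/mL / 2.16 × 10^5 = 6.94 CFU/mL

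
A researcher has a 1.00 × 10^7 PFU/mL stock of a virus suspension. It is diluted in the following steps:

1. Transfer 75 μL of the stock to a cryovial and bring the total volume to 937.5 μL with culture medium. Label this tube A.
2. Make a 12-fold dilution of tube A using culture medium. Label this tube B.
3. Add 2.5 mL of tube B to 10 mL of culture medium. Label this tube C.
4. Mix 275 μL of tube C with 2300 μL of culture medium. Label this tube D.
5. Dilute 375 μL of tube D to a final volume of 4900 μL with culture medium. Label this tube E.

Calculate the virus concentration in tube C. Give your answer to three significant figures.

Step 1: 75 μL brought to 937.5 μL → factor 937.5/75 = 12.5
Step 2: 12-fold → factor 12
Step 3: 2.5 mL + 10 mL = 12.5 mL total → factor 12.5/2.5 = 5
Dilution factor through tube C = 12.5 × 12 × 5 = 750
[tube C] = 1.00 × 10^7 PFU/mL / 750 = 1.33 × 10^4 PFU/mL

1.33 × 10^4 PFU/mL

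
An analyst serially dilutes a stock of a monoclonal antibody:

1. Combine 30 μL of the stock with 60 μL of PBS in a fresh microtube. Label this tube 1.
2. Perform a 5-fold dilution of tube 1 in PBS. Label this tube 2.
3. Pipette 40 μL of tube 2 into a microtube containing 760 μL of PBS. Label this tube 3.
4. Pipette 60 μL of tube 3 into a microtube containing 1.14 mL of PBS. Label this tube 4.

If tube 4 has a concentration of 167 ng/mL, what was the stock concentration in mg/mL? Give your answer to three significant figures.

1.00 mg/mL

Step 1: 30 μL + 60 μL = 90 μL total → factor 90/30 = 3
Step 2: 5-fold → factor 5
Step 3: 40 μL + 760 μL = 800 μL total → factor 800/40 = 20
Step 4: 60 μL + 1.14 mL = 1200 μL total → factor 1200/60 = 20
Overall dilution factor = 3 × 5 × 20 × 20 = 6000
Stock = 167 ng/mL × 6000 = 1.002 × 10^6 ng/mL = 1.00 mg/mL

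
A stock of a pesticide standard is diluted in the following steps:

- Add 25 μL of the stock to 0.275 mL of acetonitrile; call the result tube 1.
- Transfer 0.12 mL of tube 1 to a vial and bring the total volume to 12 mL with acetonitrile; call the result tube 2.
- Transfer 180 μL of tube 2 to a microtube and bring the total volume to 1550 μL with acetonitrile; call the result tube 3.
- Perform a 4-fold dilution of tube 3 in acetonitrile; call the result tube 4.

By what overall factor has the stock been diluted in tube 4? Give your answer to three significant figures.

4.13 × 10^4

Step 1: 25 μL + 0.275 mL = 300 μL total → factor 300/25 = 12
Step 2: 0.12 mL brought to 12 mL → factor 12/0.12 = 100
Step 3: 180 μL brought to 1550 μL → factor 1550/180 = 8.6111
Step 4: 4-fold → factor 4
Overall dilution factor = 12 × 100 × 8.6111 × 4 = 41333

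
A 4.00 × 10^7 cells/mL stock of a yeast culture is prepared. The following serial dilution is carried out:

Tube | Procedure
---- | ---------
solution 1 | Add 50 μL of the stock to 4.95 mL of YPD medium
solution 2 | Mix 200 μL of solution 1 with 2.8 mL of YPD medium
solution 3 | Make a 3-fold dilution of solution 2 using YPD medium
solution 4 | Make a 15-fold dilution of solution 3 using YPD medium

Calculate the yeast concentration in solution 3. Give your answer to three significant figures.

8.89 × 10^3 cells/mL

Step 1: 50 μL + 4.95 mL = 5000 μL total → factor 5000/50 = 100
Step 2: 200 μL + 2.8 mL = 3000 μL total → factor 3000/200 = 15
Step 3: 3-fold → factor 3
Dilution factor through solution 3 = 100 × 15 × 3 = 4500
[solution 3] = 4.00 × 10^7 cells/mL / 4500 = 8.89 × 10^3 cells/mL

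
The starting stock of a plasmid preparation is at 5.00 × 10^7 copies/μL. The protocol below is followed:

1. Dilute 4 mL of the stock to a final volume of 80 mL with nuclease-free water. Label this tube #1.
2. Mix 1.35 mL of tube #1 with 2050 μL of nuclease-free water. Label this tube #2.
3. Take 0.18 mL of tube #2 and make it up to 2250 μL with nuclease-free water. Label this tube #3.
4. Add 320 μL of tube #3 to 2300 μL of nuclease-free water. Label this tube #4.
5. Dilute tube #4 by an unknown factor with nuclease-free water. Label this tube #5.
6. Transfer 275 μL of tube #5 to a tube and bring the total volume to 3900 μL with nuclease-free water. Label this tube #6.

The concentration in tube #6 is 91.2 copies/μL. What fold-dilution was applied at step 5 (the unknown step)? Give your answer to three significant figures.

7.50-fold

Step 1: 4 mL brought to 80 mL → factor 80/4 = 20
Step 2: 1.35 mL + 2050 μL = 3.4 mL total → factor 3.4/1.35 = 2.5185
Step 3: 0.18 mL brought to 2250 μL → factor 2.25/0.18 = 12.5
Step 4: 320 μL + 2300 μL = 2620 μL total → factor 2620/320 = 8.1875
Step 5: unknown factor x
Step 6: 275 μL brought to 3900 μL → factor 3900/275 = 14.182
Product of known-step factors = 73109
Overall factor = 5.00 × 10^7 copies/μL / (91.2 copies/μL) = 5.4825 × 10^5
x = 5.4825 × 10^5 / 73109 = 7.50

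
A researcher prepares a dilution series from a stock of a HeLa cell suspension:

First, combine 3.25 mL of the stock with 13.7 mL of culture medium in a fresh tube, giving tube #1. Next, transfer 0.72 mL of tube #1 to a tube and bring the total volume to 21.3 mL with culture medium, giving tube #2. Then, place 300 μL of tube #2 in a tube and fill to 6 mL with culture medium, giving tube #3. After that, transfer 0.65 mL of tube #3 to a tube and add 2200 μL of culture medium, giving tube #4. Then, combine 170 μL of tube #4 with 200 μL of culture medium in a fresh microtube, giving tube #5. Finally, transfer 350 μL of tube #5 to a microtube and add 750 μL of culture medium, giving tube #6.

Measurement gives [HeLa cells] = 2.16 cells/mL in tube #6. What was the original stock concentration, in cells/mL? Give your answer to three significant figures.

2.00 × 10^5 cells/mL

Step 1: 3.25 mL + 13.7 mL = 16.95 mL total → factor 16.95/3.25 = 5.2154
Step 2: 0.72 mL brought to 21.3 mL → factor 21.3/0.72 = 29.583
Step 3: 300 μL brought to 6 mL → factor 6000/300 = 20
Step 4: 0.65 mL + 2200 μL = 2.85 mL total → factor 2.85/0.65 = 4.3846
Step 5: 170 μL + 200 μL = 370 μL total → factor 370/170 = 2.1765
Step 6: 350 μL + 750 μL = 1100 μL total → factor 1100/350 = 3.1429
Overall dilution factor = 5.2154 × 29.583 × 20 × 4.3846 × 2.1765 × 3.1429 = 92549
Stock = 2.16 cells/mL × 92549 = 2.00 × 10^5 cells/mL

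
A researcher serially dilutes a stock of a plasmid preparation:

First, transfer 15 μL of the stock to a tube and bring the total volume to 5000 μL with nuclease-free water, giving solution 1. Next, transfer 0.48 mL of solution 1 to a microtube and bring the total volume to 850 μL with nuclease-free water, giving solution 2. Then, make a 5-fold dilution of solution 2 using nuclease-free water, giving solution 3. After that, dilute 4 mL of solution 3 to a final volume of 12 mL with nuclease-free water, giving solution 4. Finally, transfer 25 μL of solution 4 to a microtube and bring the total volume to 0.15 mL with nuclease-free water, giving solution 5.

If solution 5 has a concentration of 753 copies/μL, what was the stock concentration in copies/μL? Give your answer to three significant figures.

4.00 × 10^7 copies/μL

Step 1: 15 μL brought to 5000 μL → factor 5000/15 = 333.33
Step 2: 0.48 mL brought to 850 μL → factor 0.85/0.48 = 1.7708
Step 3: 5-fold → factor 5
Step 4: 4 mL brought to 12 mL → factor 12/4 = 3
Step 5: 25 μL brought to 0.15 mL → factor 150/25 = 6
Overall dilution factor = 333.33 × 1.7708 × 5 × 3 × 6 = 53125
Stock = 753 copies/μL × 53125 = 4.00 × 10^7 copies/μL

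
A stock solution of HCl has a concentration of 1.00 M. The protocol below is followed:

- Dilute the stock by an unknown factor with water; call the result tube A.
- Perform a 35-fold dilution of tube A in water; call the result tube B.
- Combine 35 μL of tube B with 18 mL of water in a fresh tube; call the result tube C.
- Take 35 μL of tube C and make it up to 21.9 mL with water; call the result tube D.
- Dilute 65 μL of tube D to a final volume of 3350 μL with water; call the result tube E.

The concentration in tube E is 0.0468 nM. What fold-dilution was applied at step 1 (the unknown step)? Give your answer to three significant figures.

Step 1: unknown factor x
Step 2: 35-fold → factor 35
Step 3: 35 μL + 18 mL = 18035 μL total → factor 18035/35 = 515.29
Step 4: 35 μL brought to 21.9 mL → factor 21900/35 = 625.71
Step 5: 65 μL brought to 3350 μL → factor 3350/65 = 51.538
Product of known-step factors = 5.816 × 10^8
Overall factor = 1.00 M / (0.0468 nM) = 2.1368 × 10^10
x = 2.1368 × 10^10 / 5.816 × 10^8 = 36.7

36.7-fold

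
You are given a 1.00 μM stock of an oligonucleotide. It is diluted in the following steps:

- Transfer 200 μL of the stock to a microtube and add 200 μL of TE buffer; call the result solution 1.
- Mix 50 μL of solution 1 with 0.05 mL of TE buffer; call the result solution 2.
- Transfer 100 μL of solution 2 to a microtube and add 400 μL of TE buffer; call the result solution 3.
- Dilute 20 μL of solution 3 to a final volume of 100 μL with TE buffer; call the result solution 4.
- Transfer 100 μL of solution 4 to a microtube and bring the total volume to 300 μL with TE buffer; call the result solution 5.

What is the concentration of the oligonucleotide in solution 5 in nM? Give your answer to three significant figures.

3.33 nM

Step 1: 200 μL + 200 μL = 400 μL total → factor 400/200 = 2
Step 2: 50 μL + 0.05 mL = 100 μL total → factor 100/50 = 2
Step 3: 100 μL + 400 μL = 500 μL total → factor 500/100 = 5
Step 4: 20 μL brought to 100 μL → factor 100/20 = 5
Step 5: 100 μL brought to 300 μL → factor 300/100 = 3
Overall dilution factor = 2 × 2 × 5 × 5 × 3 = 300
Final = 1.00 μM / 300 = 0.003333 μM = 3.33 nM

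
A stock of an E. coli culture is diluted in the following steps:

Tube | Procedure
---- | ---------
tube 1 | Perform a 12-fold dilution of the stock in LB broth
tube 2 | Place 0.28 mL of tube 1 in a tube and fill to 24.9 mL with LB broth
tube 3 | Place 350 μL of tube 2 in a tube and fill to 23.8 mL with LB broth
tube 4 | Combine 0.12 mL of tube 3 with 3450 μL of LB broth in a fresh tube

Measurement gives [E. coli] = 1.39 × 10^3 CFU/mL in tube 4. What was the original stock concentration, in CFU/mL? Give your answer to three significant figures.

3.00 × 10^9 CFU/mL

Step 1: 12-fold → factor 12
Step 2: 0.28 mL brought to 24.9 mL → factor 24.9/0.28 = 88.929
Step 3: 350 μL brought to 23.8 mL → factor 23800/350 = 68
Step 4: 0.12 mL + 3450 μL = 3.57 mL total → factor 3.57/0.12 = 29.75
Overall dilution factor = 12 × 88.929 × 68 × 29.75 = 2.1588 × 10^6
Stock = 1.39 × 10^3 CFU/mL × 2.1588 × 10^6 = 3.00 × 10^9 CFU/mL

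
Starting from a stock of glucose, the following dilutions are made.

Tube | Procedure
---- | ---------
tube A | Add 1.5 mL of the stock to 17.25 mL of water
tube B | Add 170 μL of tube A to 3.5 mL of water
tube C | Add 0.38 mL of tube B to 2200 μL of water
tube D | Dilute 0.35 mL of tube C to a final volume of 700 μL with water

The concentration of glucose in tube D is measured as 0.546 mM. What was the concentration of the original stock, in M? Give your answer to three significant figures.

Step 1: 1.5 mL + 17.25 mL = 18.75 mL total → factor 18.75/1.5 = 12.5
Step 2: 170 μL + 3.5 mL = 3670 μL total → factor 3670/170 = 21.588
Step 3: 0.38 mL + 2200 μL = 2.58 mL total → factor 2.58/0.38 = 6.7895
Step 4: 0.35 mL brought to 700 μL → factor 0.7/0.35 = 2
Overall dilution factor = 12.5 × 21.588 × 6.7895 × 2 = 3664.3
Stock = 0.546 mM × 3664.3 = 2001 mM = 2.00 M

2.00 M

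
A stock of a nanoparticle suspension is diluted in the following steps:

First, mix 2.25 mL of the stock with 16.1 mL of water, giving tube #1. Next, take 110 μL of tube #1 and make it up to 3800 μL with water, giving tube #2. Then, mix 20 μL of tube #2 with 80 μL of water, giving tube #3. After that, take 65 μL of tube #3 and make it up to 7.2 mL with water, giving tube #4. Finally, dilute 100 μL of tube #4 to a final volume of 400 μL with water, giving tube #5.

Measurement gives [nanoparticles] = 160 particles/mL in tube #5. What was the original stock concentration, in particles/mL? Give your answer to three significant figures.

Step 1: 2.25 mL + 16.1 mL = 18.35 mL total → factor 18.35/2.25 = 8.1556
Step 2: 110 μL brought to 3800 μL → factor 3800/110 = 34.545
Step 3: 20 μL + 80 μL = 100 μL total → factor 100/20 = 5
Step 4: 65 μL brought to 7.2 mL → factor 7200/65 = 110.77
Step 5: 100 μL brought to 400 μL → factor 400/100 = 4
Overall dilution factor = 8.1556 × 34.545 × 5 × 110.77 × 4 = 6.2416 × 10^5
Stock = 160 particles/mL × 6.2416 × 10^5 = 9.99 × 10^7 particles/mL

9.99 × 10^7 particles/mL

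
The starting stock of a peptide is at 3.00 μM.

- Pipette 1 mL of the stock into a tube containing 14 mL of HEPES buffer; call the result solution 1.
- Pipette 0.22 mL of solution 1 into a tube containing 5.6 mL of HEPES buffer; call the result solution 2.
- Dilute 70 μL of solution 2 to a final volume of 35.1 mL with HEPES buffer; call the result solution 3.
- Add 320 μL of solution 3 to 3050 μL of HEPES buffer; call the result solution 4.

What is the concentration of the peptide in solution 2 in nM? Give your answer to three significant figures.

7.56 nM

Step 1: 1 mL + 14 mL = 15 mL total → factor 15/1 = 15
Step 2: 0.22 mL + 5.6 mL = 5.82 mL total → factor 5.82/0.22 = 26.455
Dilution factor through solution 2 = 15 × 26.455 = 396.82
[solution 2] = 3.00 μM / 396.82 = 0.007560 μM = 7.56 nM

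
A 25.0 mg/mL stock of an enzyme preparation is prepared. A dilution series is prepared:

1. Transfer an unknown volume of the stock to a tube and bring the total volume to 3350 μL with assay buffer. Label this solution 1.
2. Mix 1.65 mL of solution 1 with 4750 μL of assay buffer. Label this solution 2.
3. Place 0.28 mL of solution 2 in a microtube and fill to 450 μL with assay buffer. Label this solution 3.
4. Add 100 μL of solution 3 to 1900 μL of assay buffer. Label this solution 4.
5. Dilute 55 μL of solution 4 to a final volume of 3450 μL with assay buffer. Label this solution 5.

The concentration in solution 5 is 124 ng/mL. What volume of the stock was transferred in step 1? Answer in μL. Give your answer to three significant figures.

Step 1: v brought to 3350 μL → factor = 3350 μL/v
Step 2: 1.65 mL + 4750 μL = 6.4 mL total → factor 6.4/1.65 = 3.8788
Step 3: 0.28 mL brought to 450 μL → factor 0.45/0.28 = 1.6071
Step 4: 100 μL + 1900 μL = 2000 μL total → factor 2000/100 = 20
Step 5: 55 μL brought to 3450 μL → factor 3450/55 = 62.727
Product of known-step factors = 7820.5
Overall factor = 25.0 mg/mL / (124 ng/mL) = 2.0161 × 10^5
Step-1 factor = 2.0161 × 10^5 / 7820.5 = 25.78
v = 3350 μL / 25.78 = 130 μL

130 μL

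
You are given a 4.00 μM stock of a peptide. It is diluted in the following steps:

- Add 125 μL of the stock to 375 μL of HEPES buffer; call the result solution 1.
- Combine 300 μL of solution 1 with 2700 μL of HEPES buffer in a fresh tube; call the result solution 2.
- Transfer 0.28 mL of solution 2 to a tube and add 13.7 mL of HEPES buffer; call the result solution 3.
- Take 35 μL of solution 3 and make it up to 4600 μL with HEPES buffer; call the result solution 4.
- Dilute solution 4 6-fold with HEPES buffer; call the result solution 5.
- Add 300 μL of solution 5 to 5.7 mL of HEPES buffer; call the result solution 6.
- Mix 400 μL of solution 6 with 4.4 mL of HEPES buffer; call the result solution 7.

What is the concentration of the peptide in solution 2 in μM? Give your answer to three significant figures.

0.100 μM

Step 1: 125 μL + 375 μL = 500 μL total → factor 500/125 = 4
Step 2: 300 μL + 2700 μL = 3000 μL total → factor 3000/300 = 10
Dilution factor through solution 2 = 4 × 10 = 40
[solution 2] = 4.00 μM / 40 = 0.100 μM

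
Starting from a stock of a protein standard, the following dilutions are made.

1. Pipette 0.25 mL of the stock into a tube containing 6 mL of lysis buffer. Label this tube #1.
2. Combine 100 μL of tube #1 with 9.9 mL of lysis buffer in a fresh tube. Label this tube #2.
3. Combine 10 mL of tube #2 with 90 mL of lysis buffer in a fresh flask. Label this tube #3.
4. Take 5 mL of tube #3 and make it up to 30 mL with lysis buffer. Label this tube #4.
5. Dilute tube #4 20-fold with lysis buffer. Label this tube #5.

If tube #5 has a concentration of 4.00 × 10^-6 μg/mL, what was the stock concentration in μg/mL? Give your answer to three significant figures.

12.0 μg/mL

Step 1: 0.25 mL + 6 mL = 6.25 mL total → factor 6.25/0.25 = 25
Step 2: 100 μL + 9.9 mL = 10000 μL total → factor 10000/100 = 100
Step 3: 10 mL + 90 mL = 100 mL total → factor 100/10 = 10
Step 4: 5 mL brought to 30 mL → factor 30/5 = 6
Step 5: 20-fold → factor 20
Overall dilution factor = 25 × 100 × 10 × 6 × 20 = 3 × 10^6
Stock = 4.00 × 10^-6 μg/mL × 3 × 10^6 = 12.0 μg/mL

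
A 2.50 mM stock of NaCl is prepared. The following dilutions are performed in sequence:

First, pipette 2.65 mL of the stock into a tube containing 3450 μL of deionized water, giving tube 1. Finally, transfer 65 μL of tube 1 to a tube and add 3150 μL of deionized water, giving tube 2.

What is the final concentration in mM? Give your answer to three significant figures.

0.0220 mM

Step 1: 2.65 mL + 3450 μL = 6.1 mL total → factor 6.1/2.65 = 2.3019
Step 2: 65 μL + 3150 μL = 3215 μL total → factor 3215/65 = 49.462
Overall dilution factor = 2.3019 × 49.462 = 113.85
Final = 2.50 mM / 113.85 = 0.0220 mM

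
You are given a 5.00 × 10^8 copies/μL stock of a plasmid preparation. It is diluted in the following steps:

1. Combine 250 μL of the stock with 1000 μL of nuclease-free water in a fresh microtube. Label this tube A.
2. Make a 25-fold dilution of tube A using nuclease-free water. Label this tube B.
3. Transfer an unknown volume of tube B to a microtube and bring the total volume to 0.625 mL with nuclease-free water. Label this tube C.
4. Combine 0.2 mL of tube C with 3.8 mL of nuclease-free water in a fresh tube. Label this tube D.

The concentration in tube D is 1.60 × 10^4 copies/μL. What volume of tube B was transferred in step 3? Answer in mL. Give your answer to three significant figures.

0.0500 mL

Step 1: 250 μL + 1000 μL = 1250 μL total → factor 1250/250 = 5
Step 2: 25-fold → factor 25
Step 3: v brought to 0.625 mL → factor = 0.625 mL/v
Step 4: 0.2 mL + 3.8 mL = 4 mL total → factor 4/0.2 = 20
Product of known-step factors = 2500
Overall factor = 5.00 × 10^8 copies/μL / (1.60 × 10^4 copies/μL) = 31250
Step-3 factor = 31250 / 2500 = 12.5
v = 0.625 mL / 12.5 = 0.0500 mL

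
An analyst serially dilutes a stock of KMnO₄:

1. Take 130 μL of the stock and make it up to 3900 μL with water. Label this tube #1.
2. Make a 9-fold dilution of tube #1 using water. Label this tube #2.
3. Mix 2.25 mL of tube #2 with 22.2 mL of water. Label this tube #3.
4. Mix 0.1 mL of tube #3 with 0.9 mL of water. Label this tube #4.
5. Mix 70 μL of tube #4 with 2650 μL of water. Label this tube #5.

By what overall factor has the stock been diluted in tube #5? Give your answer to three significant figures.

Step 1: 130 μL brought to 3900 μL → factor 3900/130 = 30
Step 2: 9-fold → factor 9
Step 3: 2.25 mL + 22.2 mL = 24.45 mL total → factor 24.45/2.25 = 10.867
Step 4: 0.1 mL + 0.9 mL = 1 mL total → factor 1/0.1 = 10
Step 5: 70 μL + 2650 μL = 2720 μL total → factor 2720/70 = 38.857
Overall dilution factor = 30 × 9 × 10.867 × 10 × 38.857 = 1.1401 × 10^6

1.14 × 10^6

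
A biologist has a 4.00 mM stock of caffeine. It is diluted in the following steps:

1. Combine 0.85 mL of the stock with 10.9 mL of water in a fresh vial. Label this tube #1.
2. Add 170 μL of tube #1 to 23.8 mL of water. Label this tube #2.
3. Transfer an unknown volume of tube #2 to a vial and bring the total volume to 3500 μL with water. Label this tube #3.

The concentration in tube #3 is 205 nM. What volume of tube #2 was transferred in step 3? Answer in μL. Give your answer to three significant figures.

350 μL

Step 1: 0.85 mL + 10.9 mL = 11.75 mL total → factor 11.75/0.85 = 13.824
Step 2: 170 μL + 23.8 mL = 23970 μL total → factor 23970/170 = 141
Step 3: v brought to 3500 μL → factor = 3500 μL/v
Product of known-step factors = 1949.1
Overall factor = 4.00 mM / (205 nM) = 19512
Step-3 factor = 19512 / 1949.1 = 10.011
v = 3500 μL / 10.011 = 350 μL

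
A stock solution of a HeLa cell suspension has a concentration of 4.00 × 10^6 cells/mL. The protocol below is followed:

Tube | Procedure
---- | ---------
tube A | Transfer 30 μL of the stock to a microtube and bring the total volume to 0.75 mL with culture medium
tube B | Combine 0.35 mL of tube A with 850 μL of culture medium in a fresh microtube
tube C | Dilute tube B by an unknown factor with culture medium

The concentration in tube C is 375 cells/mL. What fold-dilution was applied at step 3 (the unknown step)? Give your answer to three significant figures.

124-fold

Step 1: 30 μL brought to 0.75 mL → factor 750/30 = 25
Step 2: 0.35 mL + 850 μL = 1.2 mL total → factor 1.2/0.35 = 3.4286
Step 3: unknown factor x
Product of known-step factors = 85.714
Overall factor = 4.00 × 10^6 cells/mL / (375 cells/mL) = 10667
x = 10667 / 85.714 = 124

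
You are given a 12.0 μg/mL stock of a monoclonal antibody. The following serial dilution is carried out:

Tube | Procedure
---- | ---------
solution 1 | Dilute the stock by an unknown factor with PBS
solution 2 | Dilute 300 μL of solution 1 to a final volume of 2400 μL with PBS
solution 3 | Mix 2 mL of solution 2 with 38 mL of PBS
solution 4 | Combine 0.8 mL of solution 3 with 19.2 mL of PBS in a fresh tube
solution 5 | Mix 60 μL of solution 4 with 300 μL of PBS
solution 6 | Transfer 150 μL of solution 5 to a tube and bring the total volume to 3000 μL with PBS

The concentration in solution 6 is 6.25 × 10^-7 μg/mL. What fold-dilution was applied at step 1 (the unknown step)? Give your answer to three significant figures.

Step 1: unknown factor x
Step 2: 300 μL brought to 2400 μL → factor 2400/300 = 8
Step 3: 2 mL + 38 mL = 40 mL total → factor 40/2 = 20
Step 4: 0.8 mL + 19.2 mL = 20 mL total → factor 20/0.8 = 25
Step 5: 60 μL + 300 μL = 360 μL total → factor 360/60 = 6
Step 6: 150 μL brought to 3000 μL → factor 3000/150 = 20
Product of known-step factors = 4.8 × 10^5
Overall factor = 12.0 μg/mL / (6.25 × 10^-7 μg/mL) = 1.92 × 10^7
x = 1.92 × 10^7 / 4.8 × 10^5 = 40.0

40.0-fold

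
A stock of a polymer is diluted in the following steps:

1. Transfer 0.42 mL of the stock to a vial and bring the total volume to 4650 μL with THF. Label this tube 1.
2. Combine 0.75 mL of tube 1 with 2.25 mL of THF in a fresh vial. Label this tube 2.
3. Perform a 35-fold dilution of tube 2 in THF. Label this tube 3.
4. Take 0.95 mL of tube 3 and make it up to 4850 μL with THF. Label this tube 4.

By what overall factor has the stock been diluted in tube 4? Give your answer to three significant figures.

7.91 × 10^3

Step 1: 0.42 mL brought to 4650 μL → factor 4.65/0.42 = 11.071
Step 2: 0.75 mL + 2.25 mL = 3 mL total → factor 3/0.75 = 4
Step 3: 35-fold → factor 35
Step 4: 0.95 mL brought to 4850 μL → factor 4.85/0.95 = 5.1053
Overall dilution factor = 11.071 × 4 × 35 × 5.1053 = 7913.2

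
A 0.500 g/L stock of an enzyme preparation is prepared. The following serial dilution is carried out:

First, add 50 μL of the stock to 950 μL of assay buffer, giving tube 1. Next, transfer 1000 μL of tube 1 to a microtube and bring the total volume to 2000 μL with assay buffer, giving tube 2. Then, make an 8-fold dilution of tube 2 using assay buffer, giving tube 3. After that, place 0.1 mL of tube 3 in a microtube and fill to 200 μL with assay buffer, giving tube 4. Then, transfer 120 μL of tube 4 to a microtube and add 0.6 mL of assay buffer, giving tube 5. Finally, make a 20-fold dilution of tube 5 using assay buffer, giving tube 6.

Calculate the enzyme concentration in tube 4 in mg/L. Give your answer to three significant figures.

0.781 mg/L

Step 1: 50 μL + 950 μL = 1000 μL total → factor 1000/50 = 20
Step 2: 1000 μL brought to 2000 μL → factor 2000/1000 = 2
Step 3: 8-fold → factor 8
Step 4: 0.1 mL brought to 200 μL → factor 0.2/0.1 = 2
Dilution factor through tube 4 = 20 × 2 × 8 × 2 = 640
[tube 4] = 0.500 g/L / 640 = 0.0007813 g/L = 0.781 mg/L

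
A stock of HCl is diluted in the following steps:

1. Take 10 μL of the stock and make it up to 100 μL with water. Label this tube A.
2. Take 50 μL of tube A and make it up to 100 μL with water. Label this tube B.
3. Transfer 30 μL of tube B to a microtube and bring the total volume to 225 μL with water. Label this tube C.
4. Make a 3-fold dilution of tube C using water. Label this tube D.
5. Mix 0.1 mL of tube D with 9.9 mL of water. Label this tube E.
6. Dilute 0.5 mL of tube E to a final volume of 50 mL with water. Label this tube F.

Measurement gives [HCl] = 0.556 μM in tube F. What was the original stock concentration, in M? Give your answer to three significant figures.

2.50 M

Step 1: 10 μL brought to 100 μL → factor 100/10 = 10
Step 2: 50 μL brought to 100 μL → factor 100/50 = 2
Step 3: 30 μL brought to 225 μL → factor 225/30 = 7.5
Step 4: 3-fold → factor 3
Step 5: 0.1 mL + 9.9 mL = 10 mL total → factor 10/0.1 = 100
Step 6: 0.5 mL brought to 50 mL → factor 50/0.5 = 100
Overall dilution factor = 10 × 2 × 7.5 × 3 × 100 × 100 = 4.5 × 10^6
Stock = 0.556 μM × 4.5 × 10^6 = 2.502 × 10^6 μM = 2.50 M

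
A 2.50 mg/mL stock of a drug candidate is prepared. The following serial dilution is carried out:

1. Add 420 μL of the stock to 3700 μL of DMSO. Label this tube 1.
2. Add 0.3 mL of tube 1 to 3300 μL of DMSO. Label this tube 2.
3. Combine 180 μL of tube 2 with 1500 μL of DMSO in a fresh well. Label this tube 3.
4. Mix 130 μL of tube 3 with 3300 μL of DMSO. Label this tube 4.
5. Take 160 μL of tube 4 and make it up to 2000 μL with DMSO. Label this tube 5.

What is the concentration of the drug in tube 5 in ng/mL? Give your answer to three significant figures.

Step 1: 420 μL + 3700 μL = 4120 μL total → factor 4120/420 = 9.8095
Step 2: 0.3 mL + 3300 μL = 3.6 mL total → factor 3.6/0.3 = 12
Step 3: 180 μL + 1500 μL = 1680 μL total → factor 1680/180 = 9.3333
Step 4: 130 μL + 3300 μL = 3430 μL total → factor 3430/130 = 26.385
Step 5: 160 μL brought to 2000 μL → factor 2000/160 = 12.5
Overall dilution factor = 9.8095 × 12 × 9.3333 × 26.385 × 12.5 = 3.6235 × 10^5
Final = 2.50 mg/mL / 3.6235 × 10^5 = 6.899 × 10^-6 mg/mL = 6.90 ng/mL

6.90 ng/mL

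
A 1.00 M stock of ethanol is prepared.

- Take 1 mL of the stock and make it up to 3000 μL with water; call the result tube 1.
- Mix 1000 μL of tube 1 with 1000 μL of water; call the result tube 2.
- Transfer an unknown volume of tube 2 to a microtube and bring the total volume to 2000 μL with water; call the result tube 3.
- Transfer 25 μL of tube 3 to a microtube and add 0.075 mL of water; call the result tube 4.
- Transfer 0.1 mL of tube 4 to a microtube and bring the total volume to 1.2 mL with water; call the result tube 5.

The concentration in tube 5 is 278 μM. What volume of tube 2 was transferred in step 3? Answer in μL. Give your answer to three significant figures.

Step 1: 1 mL brought to 3000 μL → factor 3/1 = 3
Step 2: 1000 μL + 1000 μL = 2000 μL total → factor 2000/1000 = 2
Step 3: v brought to 2000 μL → factor = 2000 μL/v
Step 4: 25 μL + 0.075 mL = 100 μL total → factor 100/25 = 4
Step 5: 0.1 mL brought to 1.2 mL → factor 1.2/0.1 = 12
Product of known-step factors = 288
Overall factor = 1.00 M / (278 μM) = 3597.1
Step-3 factor = 3597.1 / 288 = 12.49
v = 2000 μL / 12.49 = 160 μL

160 μL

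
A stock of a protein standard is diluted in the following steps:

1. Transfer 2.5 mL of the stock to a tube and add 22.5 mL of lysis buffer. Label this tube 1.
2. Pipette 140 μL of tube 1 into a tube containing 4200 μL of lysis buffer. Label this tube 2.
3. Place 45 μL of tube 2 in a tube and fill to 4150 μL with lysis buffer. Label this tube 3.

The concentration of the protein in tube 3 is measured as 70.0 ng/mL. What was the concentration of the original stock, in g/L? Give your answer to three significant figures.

2.00 g/L

Step 1: 2.5 mL + 22.5 mL = 25 mL total → factor 25/2.5 = 10
Step 2: 140 μL + 4200 μL = 4340 μL total → factor 4340/140 = 31
Step 3: 45 μL brought to 4150 μL → factor 4150/45 = 92.222
Overall dilution factor = 10 × 31 × 92.222 = 28589
Stock = 70.0 ng/mL × 28589 = 2.001 × 10^6 ng/mL = 2.00 g/L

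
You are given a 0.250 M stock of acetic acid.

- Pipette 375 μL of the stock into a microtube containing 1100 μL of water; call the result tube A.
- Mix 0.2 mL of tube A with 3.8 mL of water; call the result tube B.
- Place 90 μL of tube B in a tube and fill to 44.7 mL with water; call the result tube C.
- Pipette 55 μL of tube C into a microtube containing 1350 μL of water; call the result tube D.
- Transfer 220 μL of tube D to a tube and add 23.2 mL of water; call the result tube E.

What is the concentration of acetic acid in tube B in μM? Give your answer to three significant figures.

3.18 × 10^3 μM

Step 1: 375 μL + 1100 μL = 1475 μL total → factor 1475/375 = 3.9333
Step 2: 0.2 mL + 3.8 mL = 4 mL total → factor 4/0.2 = 20
Dilution factor through tube B = 3.9333 × 20 = 78.667
[tube B] = 0.250 M / 78.667 = 0.003178 M = 3.18 × 10^3 μM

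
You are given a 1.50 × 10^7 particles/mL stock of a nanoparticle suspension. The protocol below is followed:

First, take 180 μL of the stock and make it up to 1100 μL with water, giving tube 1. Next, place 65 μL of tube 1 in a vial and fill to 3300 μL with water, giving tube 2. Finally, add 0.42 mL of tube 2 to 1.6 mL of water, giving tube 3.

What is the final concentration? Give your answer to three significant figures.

Step 1: 180 μL brought to 1100 μL → factor 1100/180 = 6.1111
Step 2: 65 μL brought to 3300 μL → factor 3300/65 = 50.769
Step 3: 0.42 mL + 1.6 mL = 2.02 mL total → factor 2.02/0.42 = 4.8095
Overall dilution factor = 6.1111 × 50.769 × 4.8095 = 1492.2
Final = 1.50 × 10^7 particles/mL / 1492.2 = 1.01 × 10^4 particles/mL

1.01 × 10^4 particles/mL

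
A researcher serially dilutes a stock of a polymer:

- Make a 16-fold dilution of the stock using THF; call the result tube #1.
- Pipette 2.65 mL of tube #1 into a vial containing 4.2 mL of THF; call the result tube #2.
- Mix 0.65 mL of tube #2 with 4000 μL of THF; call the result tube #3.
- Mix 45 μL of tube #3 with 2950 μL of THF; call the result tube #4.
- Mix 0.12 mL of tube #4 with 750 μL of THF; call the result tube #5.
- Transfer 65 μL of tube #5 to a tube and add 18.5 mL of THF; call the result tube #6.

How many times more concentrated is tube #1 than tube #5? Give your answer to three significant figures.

Step 1: 16-fold → factor 16
Step 2: 2.65 mL + 4.2 mL = 6.85 mL total → factor 6.85/2.65 = 2.5849
Step 3: 0.65 mL + 4000 μL = 4.65 mL total → factor 4.65/0.65 = 7.1538
Step 4: 45 μL + 2950 μL = 2995 μL total → factor 2995/45 = 66.556
Step 5: 0.12 mL + 750 μL = 0.87 mL total → factor 0.87/0.12 = 7.25
Dilution factor to tube #1 = 16; to tube #5 = 1.4277 × 10^5
[tube #1]/[tube #5] = (factor to tube #5)/(factor to tube #1) = 1.4277 × 10^5/16 = 8.92 × 10^3

8.92 × 10^3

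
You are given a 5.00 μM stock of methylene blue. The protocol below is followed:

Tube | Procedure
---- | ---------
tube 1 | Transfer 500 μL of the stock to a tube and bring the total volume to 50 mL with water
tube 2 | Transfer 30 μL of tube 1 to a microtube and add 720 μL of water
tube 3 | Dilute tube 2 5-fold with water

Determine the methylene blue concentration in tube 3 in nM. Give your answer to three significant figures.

Step 1: 500 μL brought to 50 mL → factor 50000/500 = 100
Step 2: 30 μL + 720 μL = 750 μL total → factor 750/30 = 25
Step 3: 5-fold → factor 5
Overall dilution factor = 100 × 25 × 5 = 12500
Final = 5.00 μM / 12500 = 0.0004000 μM = 0.400 nM

0.400 nM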